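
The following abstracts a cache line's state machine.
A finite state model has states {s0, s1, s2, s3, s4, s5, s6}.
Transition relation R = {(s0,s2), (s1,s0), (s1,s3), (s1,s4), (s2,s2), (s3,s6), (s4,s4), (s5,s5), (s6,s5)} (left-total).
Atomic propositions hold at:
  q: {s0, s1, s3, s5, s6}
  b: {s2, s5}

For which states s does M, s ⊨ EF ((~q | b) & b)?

{s0, s1, s2, s3, s5, s6}

Sat(~q) = {s2, s4}
Sat(~q | b) = {s2, s4, s5}
Sat((~q | b) & b) = {s2, s5}
EF ((~q | b) & b): least fixpoint, start Z0 = {s2, s5}, add states with some successor in Z. Z1 = {s0, s2, s5, s6}; Z2 = {s0, s1, s2, s3, s5, s6}; fixed.
Sat(EF ((~q | b) & b)) = {s0, s1, s2, s3, s5, s6}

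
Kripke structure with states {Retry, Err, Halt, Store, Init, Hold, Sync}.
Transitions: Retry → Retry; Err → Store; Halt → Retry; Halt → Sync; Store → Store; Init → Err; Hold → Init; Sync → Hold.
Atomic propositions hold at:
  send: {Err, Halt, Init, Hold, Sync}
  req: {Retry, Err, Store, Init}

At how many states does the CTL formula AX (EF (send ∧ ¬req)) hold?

Sat(¬req) = {Halt, Hold, Sync}
Sat(send ∧ ¬req) = {Halt, Hold, Sync}
EF (send ∧ ¬req): least fixpoint, start Z0 = {Halt, Hold, Sync}, add states with some successor in Z. Already a fixed point.
Sat(EF (send ∧ ¬req)) = {Halt, Hold, Sync}
Sat(AX (EF (send ∧ ¬req))) = {s : every successor in {Halt, Hold, Sync}} = {Sync}
|Sat(AX (EF (send ∧ ¬req)))| = |{Sync}| = 1.

1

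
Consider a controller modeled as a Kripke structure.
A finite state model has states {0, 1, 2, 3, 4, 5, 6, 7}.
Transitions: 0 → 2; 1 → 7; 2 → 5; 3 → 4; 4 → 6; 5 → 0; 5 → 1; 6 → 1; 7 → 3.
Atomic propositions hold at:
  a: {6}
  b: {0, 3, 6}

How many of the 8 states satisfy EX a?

1

Sat(EX a) = {s : some successor in {6}} = {4}
|Sat(EX a)| = |{4}| = 1.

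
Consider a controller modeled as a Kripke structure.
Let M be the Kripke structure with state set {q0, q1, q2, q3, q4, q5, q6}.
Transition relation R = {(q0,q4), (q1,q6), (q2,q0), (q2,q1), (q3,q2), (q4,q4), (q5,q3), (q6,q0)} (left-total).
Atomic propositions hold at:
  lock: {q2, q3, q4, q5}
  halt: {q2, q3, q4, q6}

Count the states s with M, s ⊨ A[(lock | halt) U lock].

4

Sat(lock | halt) = {q2, q3, q4, q5, q6}
A[(lock | halt) U lock]: least fixpoint, start Z0 = Sat(lock) = {q2, q3, q4, q5}, add states in Sat(lock | halt) with every successor in Z. Already a fixed point.
Sat(A[(lock | halt) U lock]) = {q2, q3, q4, q5}
|Sat(A[(lock | halt) U lock])| = |{q2, q3, q4, q5}| = 4.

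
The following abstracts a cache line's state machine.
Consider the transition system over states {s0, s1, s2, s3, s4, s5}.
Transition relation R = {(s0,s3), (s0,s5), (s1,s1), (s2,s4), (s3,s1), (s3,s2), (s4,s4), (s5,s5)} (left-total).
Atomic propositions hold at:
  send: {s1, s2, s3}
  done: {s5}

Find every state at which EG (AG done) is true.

{s5}

AG done: greatest fixpoint, start Z0 = {s5}, keep only states in Sat with every successor in Z. Already a fixed point.
Sat(AG done) = {s5}
EG (AG done): greatest fixpoint, start Z0 = {s5}, keep only states in Sat with some successor in Z. Already a fixed point.
Sat(EG (AG done)) = {s5}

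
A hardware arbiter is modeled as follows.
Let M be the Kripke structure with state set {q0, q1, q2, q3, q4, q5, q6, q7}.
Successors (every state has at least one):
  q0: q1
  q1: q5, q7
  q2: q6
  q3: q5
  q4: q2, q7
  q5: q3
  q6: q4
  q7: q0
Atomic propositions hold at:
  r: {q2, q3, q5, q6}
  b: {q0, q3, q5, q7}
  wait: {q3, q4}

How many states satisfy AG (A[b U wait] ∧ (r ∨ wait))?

A[b U wait]: least fixpoint, start Z0 = Sat(wait) = {q3, q4}, add states in Sat(b) with every successor in Z. Z1 = {q3, q4, q5}; fixed.
Sat(A[b U wait]) = {q3, q4, q5}
Sat(r ∨ wait) = {q2, q3, q4, q5, q6}
Sat(A[b U wait] ∧ (r ∨ wait)) = {q3, q4, q5}
AG (A[b U wait] ∧ (r ∨ wait)): greatest fixpoint, start Z0 = {q3, q4, q5}, keep only states in Sat with every successor in Z. Z1 = {q3, q5}; fixed.
Sat(AG (A[b U wait] ∧ (r ∨ wait))) = {q3, q5}
|Sat(AG (A[b U wait] ∧ (r ∨ wait)))| = |{q3, q5}| = 2.

2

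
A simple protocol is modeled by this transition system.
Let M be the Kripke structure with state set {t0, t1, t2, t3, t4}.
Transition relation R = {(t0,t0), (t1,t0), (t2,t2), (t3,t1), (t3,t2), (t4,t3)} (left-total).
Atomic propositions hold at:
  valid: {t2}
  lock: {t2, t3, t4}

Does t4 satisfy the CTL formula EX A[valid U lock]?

Yes

A[valid U lock]: least fixpoint, start Z0 = Sat(lock) = {t2, t3, t4}, add states in Sat(valid) with every successor in Z. Already a fixed point.
Sat(A[valid U lock]) = {t2, t3, t4}
Sat(EX A[valid U lock]) = {s : some successor in {t2, t3, t4}} = {t2, t3, t4}
t4 ∈ Sat(EX A[valid U lock]) = {t2, t3, t4}, so the formula holds at t4.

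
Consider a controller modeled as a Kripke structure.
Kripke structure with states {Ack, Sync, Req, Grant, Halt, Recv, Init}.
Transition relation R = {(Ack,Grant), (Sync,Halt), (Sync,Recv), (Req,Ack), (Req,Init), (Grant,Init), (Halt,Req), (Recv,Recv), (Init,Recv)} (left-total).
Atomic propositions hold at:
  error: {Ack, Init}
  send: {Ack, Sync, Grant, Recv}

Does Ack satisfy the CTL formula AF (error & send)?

Sat(error & send) = {Ack}
AF (error & send): least fixpoint, start Z0 = {Ack}, add states with every successor in Z. Already a fixed point.
Sat(AF (error & send)) = {Ack}
Ack ∈ Sat(AF (error & send)) = {Ack}, so the formula holds at Ack.

Yes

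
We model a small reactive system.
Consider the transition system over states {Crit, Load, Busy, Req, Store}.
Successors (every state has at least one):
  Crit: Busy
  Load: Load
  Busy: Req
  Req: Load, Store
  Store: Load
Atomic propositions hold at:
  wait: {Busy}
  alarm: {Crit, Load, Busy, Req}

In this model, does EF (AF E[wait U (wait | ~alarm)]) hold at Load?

No

Sat(~alarm) = {Store}
Sat(wait | ~alarm) = {Busy, Store}
E[wait U (wait | ~alarm)]: least fixpoint, start Z0 = Sat((wait | ~alarm)) = {Busy, Store}, add states in Sat(wait) with some successor in Z. Already a fixed point.
Sat(E[wait U (wait | ~alarm)]) = {Busy, Store}
AF E[wait U (wait | ~alarm)]: least fixpoint, start Z0 = {Busy, Store}, add states with every successor in Z. Z1 = {Crit, Busy, Store}; fixed.
Sat(AF E[wait U (wait | ~alarm)]) = {Crit, Busy, Store}
EF (AF E[wait U (wait | ~alarm)]): least fixpoint, start Z0 = {Crit, Busy, Store}, add states with some successor in Z. Z1 = {Crit, Busy, Req, Store}; fixed.
Sat(EF (AF E[wait U (wait | ~alarm)])) = {Crit, Busy, Req, Store}
Load ∉ Sat(EF (AF E[wait U (wait | ~alarm)])) = {Crit, Busy, Req, Store}, so the formula does not hold at Load.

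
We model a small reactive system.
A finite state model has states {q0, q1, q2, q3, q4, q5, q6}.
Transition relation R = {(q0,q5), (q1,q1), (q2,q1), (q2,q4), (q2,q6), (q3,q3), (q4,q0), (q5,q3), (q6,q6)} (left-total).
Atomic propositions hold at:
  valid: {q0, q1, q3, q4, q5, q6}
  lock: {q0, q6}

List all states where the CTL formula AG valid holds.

AG valid: greatest fixpoint, start Z0 = {q0, q1, q3, q4, q5, q6}, keep only states in Sat with every successor in Z. Already a fixed point.
Sat(AG valid) = {q0, q1, q3, q4, q5, q6}

{q0, q1, q3, q4, q5, q6}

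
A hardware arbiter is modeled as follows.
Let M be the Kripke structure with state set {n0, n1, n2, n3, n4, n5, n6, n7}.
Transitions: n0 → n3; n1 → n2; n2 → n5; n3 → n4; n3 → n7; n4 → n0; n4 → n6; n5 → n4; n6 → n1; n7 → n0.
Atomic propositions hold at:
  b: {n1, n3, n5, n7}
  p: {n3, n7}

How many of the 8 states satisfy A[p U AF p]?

3

AF p: least fixpoint, start Z0 = {n3, n7}, add states with every successor in Z. Z1 = {n0, n3, n7}; fixed.
Sat(AF p) = {n0, n3, n7}
A[p U AF p]: least fixpoint, start Z0 = Sat(AF p) = {n0, n3, n7}, add states in Sat(p) with every successor in Z. Already a fixed point.
Sat(A[p U AF p]) = {n0, n3, n7}
|Sat(A[p U AF p])| = |{n0, n3, n7}| = 3.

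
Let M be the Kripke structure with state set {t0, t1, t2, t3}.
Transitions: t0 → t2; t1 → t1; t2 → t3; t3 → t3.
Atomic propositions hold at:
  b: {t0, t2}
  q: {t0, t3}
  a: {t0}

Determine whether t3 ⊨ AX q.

Yes

Sat(AX q) = {s : every successor in {t0, t3}} = {t2, t3}
t3 ∈ Sat(AX q) = {t2, t3}, so the formula holds at t3.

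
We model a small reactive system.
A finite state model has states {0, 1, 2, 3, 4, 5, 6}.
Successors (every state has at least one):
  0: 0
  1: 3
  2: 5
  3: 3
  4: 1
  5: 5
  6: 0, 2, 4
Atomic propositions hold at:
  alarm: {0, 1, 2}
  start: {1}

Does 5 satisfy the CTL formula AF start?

AF start: least fixpoint, start Z0 = {1}, add states with every successor in Z. Z1 = {1, 4}; fixed.
Sat(AF start) = {1, 4}
5 ∉ Sat(AF start) = {1, 4}, so the formula does not hold at 5.

No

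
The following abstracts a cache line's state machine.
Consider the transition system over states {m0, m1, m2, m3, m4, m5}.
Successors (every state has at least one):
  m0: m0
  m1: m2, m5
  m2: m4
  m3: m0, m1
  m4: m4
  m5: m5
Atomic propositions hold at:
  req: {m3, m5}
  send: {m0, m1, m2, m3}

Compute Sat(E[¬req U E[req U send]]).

{m0, m1, m2, m3}

Sat(¬req) = {m0, m1, m2, m4}
E[req U send]: least fixpoint, start Z0 = Sat(send) = {m0, m1, m2, m3}, add states in Sat(req) with some successor in Z. Already a fixed point.
Sat(E[req U send]) = {m0, m1, m2, m3}
E[¬req U E[req U send]]: least fixpoint, start Z0 = Sat(E[req U send]) = {m0, m1, m2, m3}, add states in Sat(¬req) with some successor in Z. Already a fixed point.
Sat(E[¬req U E[req U send]]) = {m0, m1, m2, m3}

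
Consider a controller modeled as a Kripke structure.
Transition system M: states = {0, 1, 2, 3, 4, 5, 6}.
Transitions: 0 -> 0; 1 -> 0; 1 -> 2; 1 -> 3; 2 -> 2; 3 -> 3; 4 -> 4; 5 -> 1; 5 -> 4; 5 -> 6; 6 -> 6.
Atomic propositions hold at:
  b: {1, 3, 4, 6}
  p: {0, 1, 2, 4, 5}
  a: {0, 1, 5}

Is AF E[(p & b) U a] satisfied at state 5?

Yes

Sat(p & b) = {1, 4}
E[(p & b) U a]: least fixpoint, start Z0 = Sat(a) = {0, 1, 5}, add states in Sat(p & b) with some successor in Z. Already a fixed point.
Sat(E[(p & b) U a]) = {0, 1, 5}
AF E[(p & b) U a]: least fixpoint, start Z0 = {0, 1, 5}, add states with every successor in Z. Already a fixed point.
Sat(AF E[(p & b) U a]) = {0, 1, 5}
5 ∈ Sat(AF E[(p & b) U a]) = {0, 1, 5}, so the formula holds at 5.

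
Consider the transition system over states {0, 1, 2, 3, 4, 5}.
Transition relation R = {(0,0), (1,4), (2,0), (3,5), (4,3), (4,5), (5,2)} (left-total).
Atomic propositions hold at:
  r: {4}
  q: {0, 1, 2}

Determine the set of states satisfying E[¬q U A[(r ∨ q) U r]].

Sat(¬q) = {3, 4, 5}
Sat(r ∨ q) = {0, 1, 2, 4}
A[(r ∨ q) U r]: least fixpoint, start Z0 = Sat(r) = {4}, add states in Sat(r ∨ q) with every successor in Z. Z1 = {1, 4}; fixed.
Sat(A[(r ∨ q) U r]) = {1, 4}
E[¬q U A[(r ∨ q) U r]]: least fixpoint, start Z0 = Sat(A[(r ∨ q) U r]) = {1, 4}, add states in Sat(¬q) with some successor in Z. Already a fixed point.
Sat(E[¬q U A[(r ∨ q) U r]]) = {1, 4}

{1, 4}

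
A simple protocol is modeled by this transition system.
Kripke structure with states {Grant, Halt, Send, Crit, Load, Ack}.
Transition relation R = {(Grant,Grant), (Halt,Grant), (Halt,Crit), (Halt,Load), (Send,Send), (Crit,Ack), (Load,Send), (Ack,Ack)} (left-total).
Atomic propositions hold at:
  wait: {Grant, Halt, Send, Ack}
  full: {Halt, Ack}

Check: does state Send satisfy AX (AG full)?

No

AG full: greatest fixpoint, start Z0 = {Halt, Ack}, keep only states in Sat with every successor in Z. Z1 = {Ack}; fixed.
Sat(AG full) = {Ack}
Sat(AX (AG full)) = {s : every successor in {Ack}} = {Crit, Ack}
Send ∉ Sat(AX (AG full)) = {Crit, Ack}, so the formula does not hold at Send.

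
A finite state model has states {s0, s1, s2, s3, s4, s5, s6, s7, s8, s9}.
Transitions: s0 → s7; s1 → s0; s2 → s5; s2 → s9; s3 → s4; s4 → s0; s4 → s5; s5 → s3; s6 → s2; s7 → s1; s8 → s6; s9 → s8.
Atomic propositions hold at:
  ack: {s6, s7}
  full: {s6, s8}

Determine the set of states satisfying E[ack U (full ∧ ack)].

{s6}

Sat(full ∧ ack) = {s6}
E[ack U (full ∧ ack)]: least fixpoint, start Z0 = Sat((full ∧ ack)) = {s6}, add states in Sat(ack) with some successor in Z. Already a fixed point.
Sat(E[ack U (full ∧ ack)]) = {s6}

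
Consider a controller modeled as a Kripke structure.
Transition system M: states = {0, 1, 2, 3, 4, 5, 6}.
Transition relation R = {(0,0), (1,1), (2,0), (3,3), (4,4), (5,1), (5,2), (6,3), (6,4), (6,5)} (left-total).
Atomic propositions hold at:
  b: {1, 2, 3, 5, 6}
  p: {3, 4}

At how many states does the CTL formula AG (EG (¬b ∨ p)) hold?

3

Sat(¬b) = {0, 4}
Sat(¬b ∨ p) = {0, 3, 4}
EG (¬b ∨ p): greatest fixpoint, start Z0 = {0, 3, 4}, keep only states in Sat with some successor in Z. Already a fixed point.
Sat(EG (¬b ∨ p)) = {0, 3, 4}
AG (EG (¬b ∨ p)): greatest fixpoint, start Z0 = {0, 3, 4}, keep only states in Sat with every successor in Z. Already a fixed point.
Sat(AG (EG (¬b ∨ p))) = {0, 3, 4}
|Sat(AG (EG (¬b ∨ p)))| = |{0, 3, 4}| = 3.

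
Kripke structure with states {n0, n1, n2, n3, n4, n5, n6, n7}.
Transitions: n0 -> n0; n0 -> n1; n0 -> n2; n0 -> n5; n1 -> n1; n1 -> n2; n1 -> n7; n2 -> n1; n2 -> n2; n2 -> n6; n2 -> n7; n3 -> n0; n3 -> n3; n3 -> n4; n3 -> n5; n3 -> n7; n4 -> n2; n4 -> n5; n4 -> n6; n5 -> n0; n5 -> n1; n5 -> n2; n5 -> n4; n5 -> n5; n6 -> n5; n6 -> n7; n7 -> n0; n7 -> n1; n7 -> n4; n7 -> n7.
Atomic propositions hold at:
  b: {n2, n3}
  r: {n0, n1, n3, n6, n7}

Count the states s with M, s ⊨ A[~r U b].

2

Sat(~r) = {n2, n4, n5}
A[~r U b]: least fixpoint, start Z0 = Sat(b) = {n2, n3}, add states in Sat(~r) with every successor in Z. Already a fixed point.
Sat(A[~r U b]) = {n2, n3}
|Sat(A[~r U b])| = |{n2, n3}| = 2.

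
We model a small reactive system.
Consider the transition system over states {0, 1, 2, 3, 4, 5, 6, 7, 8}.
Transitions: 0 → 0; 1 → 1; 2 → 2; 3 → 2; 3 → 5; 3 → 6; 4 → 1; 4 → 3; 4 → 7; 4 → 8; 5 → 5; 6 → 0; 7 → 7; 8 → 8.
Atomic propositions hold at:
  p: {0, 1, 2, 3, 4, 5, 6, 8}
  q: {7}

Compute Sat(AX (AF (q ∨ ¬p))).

Sat(¬p) = {7}
Sat(q ∨ ¬p) = {7}
AF (q ∨ ¬p): least fixpoint, start Z0 = {7}, add states with every successor in Z. Already a fixed point.
Sat(AF (q ∨ ¬p)) = {7}
Sat(AX (AF (q ∨ ¬p))) = {s : every successor in {7}} = {7}

{7}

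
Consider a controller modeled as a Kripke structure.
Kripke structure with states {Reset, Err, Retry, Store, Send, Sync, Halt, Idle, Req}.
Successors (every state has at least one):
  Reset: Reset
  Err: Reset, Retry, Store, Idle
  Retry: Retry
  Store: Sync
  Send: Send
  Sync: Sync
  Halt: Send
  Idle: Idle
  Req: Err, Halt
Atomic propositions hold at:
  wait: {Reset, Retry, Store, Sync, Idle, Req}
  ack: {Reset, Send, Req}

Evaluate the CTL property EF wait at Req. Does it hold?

EF wait: least fixpoint, start Z0 = {Reset, Retry, Store, Sync, Idle, Req}, add states with some successor in Z. Z1 = {Reset, Err, Retry, Store, Sync, Idle, Req}; fixed.
Sat(EF wait) = {Reset, Err, Retry, Store, Sync, Idle, Req}
Req ∈ Sat(EF wait) = {Reset, Err, Retry, Store, Sync, Idle, Req}, so the formula holds at Req.

Yes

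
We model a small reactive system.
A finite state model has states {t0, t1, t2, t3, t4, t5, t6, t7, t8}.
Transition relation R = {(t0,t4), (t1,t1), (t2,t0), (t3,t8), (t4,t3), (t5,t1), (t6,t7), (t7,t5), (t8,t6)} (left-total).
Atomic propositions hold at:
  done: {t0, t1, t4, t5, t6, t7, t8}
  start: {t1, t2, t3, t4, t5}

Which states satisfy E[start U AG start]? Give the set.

{t1, t5}

AG start: greatest fixpoint, start Z0 = {t1, t2, t3, t4, t5}, keep only states in Sat with every successor in Z. Z1 = {t1, t4, t5}; Z2 = {t1, t5}; fixed.
Sat(AG start) = {t1, t5}
E[start U AG start]: least fixpoint, start Z0 = Sat(AG start) = {t1, t5}, add states in Sat(start) with some successor in Z. Already a fixed point.
Sat(E[start U AG start]) = {t1, t5}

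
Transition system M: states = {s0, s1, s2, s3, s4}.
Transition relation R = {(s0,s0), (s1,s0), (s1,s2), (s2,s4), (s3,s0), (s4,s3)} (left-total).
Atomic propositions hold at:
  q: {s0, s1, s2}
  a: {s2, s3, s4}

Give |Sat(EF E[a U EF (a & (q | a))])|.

4

Sat(q | a) = {s0, s1, s2, s3, s4}
Sat(a & (q | a)) = {s2, s3, s4}
EF (a & (q | a)): least fixpoint, start Z0 = {s2, s3, s4}, add states with some successor in Z. Z1 = {s1, s2, s3, s4}; fixed.
Sat(EF (a & (q | a))) = {s1, s2, s3, s4}
E[a U EF (a & (q | a))]: least fixpoint, start Z0 = Sat(EF (a & (q | a))) = {s1, s2, s3, s4}, add states in Sat(a) with some successor in Z. Already a fixed point.
Sat(E[a U EF (a & (q | a))]) = {s1, s2, s3, s4}
EF E[a U EF (a & (q | a))]: least fixpoint, start Z0 = {s1, s2, s3, s4}, add states with some successor in Z. Already a fixed point.
Sat(EF E[a U EF (a & (q | a))]) = {s1, s2, s3, s4}
|Sat(EF E[a U EF (a & (q | a))])| = |{s1, s2, s3, s4}| = 4.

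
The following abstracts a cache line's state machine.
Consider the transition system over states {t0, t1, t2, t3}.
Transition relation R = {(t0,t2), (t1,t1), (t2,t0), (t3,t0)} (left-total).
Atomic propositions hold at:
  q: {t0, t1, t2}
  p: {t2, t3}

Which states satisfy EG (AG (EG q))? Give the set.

{t0, t1, t2}

EG q: greatest fixpoint, start Z0 = {t0, t1, t2}, keep only states in Sat with some successor in Z. Already a fixed point.
Sat(EG q) = {t0, t1, t2}
AG (EG q): greatest fixpoint, start Z0 = {t0, t1, t2}, keep only states in Sat with every successor in Z. Already a fixed point.
Sat(AG (EG q)) = {t0, t1, t2}
EG (AG (EG q)): greatest fixpoint, start Z0 = {t0, t1, t2}, keep only states in Sat with some successor in Z. Already a fixed point.
Sat(EG (AG (EG q))) = {t0, t1, t2}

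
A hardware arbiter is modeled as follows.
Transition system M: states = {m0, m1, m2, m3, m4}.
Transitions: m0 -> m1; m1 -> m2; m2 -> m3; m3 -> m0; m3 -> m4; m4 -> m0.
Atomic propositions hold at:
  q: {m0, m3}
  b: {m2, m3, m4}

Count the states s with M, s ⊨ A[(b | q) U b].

Sat(b | q) = {m0, m2, m3, m4}
A[(b | q) U b]: least fixpoint, start Z0 = Sat(b) = {m2, m3, m4}, add states in Sat(b | q) with every successor in Z. Already a fixed point.
Sat(A[(b | q) U b]) = {m2, m3, m4}
|Sat(A[(b | q) U b])| = |{m2, m3, m4}| = 3.

3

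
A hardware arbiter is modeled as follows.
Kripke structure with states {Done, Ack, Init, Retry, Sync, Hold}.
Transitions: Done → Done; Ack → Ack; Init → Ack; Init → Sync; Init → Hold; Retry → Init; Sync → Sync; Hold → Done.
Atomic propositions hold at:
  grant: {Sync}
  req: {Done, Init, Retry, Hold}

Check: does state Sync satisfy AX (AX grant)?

Sat(AX grant) = {s : every successor in {Sync}} = {Sync}
Sat(AX (AX grant)) = {s : every successor in {Sync}} = {Sync}
Sync ∈ Sat(AX (AX grant)) = {Sync}, so the formula holds at Sync.

Yes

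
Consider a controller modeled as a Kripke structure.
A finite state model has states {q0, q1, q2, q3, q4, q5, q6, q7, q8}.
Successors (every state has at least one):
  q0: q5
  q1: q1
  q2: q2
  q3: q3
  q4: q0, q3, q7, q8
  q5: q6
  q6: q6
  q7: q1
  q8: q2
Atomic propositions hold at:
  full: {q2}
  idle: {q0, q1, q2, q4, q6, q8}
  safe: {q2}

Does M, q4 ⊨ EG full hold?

No

EG full: greatest fixpoint, start Z0 = {q2}, keep only states in Sat with some successor in Z. Already a fixed point.
Sat(EG full) = {q2}
q4 ∉ Sat(EG full) = {q2}, so the formula does not hold at q4.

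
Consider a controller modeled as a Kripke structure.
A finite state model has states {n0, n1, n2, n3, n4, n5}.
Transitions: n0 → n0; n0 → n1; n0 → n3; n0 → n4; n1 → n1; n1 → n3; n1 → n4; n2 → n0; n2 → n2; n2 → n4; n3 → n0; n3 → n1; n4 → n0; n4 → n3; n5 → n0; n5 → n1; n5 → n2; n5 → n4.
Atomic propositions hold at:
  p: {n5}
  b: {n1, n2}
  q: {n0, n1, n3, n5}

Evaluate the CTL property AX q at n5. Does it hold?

No

Sat(AX q) = {s : every successor in {n0, n1, n3, n5}} = {n3, n4}
n5 ∉ Sat(AX q) = {n3, n4}, so the formula does not hold at n5.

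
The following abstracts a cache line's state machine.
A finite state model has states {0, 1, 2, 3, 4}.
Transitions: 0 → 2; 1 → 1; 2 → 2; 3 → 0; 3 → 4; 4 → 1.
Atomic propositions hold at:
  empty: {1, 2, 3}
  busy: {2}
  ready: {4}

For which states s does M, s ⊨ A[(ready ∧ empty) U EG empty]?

Sat(ready ∧ empty) = ∅
EG empty: greatest fixpoint, start Z0 = {1, 2, 3}, keep only states in Sat with some successor in Z. Z1 = {1, 2}; fixed.
Sat(EG empty) = {1, 2}
A[(ready ∧ empty) U EG empty]: least fixpoint, start Z0 = Sat(EG empty) = {1, 2}, add states in Sat(ready ∧ empty) with every successor in Z. Already a fixed point.
Sat(A[(ready ∧ empty) U EG empty]) = {1, 2}

{1, 2}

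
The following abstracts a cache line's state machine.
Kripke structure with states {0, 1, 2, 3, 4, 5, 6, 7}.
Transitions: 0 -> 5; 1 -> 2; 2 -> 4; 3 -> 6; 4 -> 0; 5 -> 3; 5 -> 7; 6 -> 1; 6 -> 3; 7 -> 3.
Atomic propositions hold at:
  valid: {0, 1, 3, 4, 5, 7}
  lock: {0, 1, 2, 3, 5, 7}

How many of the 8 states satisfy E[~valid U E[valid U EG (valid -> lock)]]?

Sat(~valid) = {2, 6}
Sat(valid -> lock) = {0, 1, 2, 3, 5, 6, 7}
EG (valid -> lock): greatest fixpoint, start Z0 = {0, 1, 2, 3, 5, 6, 7}, keep only states in Sat with some successor in Z. Z1 = {0, 1, 3, 5, 6, 7}; Z2 = {0, 3, 5, 6, 7}; fixed.
Sat(EG (valid -> lock)) = {0, 3, 5, 6, 7}
E[valid U EG (valid -> lock)]: least fixpoint, start Z0 = Sat(EG (valid -> lock)) = {0, 3, 5, 6, 7}, add states in Sat(valid) with some successor in Z. Z1 = {0, 3, 4, 5, 6, 7}; fixed.
Sat(E[valid U EG (valid -> lock)]) = {0, 3, 4, 5, 6, 7}
E[~valid U E[valid U EG (valid -> lock)]]: least fixpoint, start Z0 = Sat(E[valid U EG (valid -> lock)]) = {0, 3, 4, 5, 6, 7}, add states in Sat(~valid) with some successor in Z. Z1 = {0, 2, 3, 4, 5, 6, 7}; fixed.
Sat(E[~valid U E[valid U EG (valid -> lock)]]) = {0, 2, 3, 4, 5, 6, 7}
|Sat(E[~valid U E[valid U EG (valid -> lock)]])| = |{0, 2, 3, 4, 5, 6, 7}| = 7.

7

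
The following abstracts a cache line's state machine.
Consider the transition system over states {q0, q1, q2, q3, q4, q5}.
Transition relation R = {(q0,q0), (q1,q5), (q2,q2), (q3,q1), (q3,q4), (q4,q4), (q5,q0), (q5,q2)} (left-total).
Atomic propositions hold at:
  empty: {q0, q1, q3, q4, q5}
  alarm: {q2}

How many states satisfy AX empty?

4

Sat(AX empty) = {s : every successor in {q0, q1, q3, q4, q5}} = {q0, q1, q3, q4}
|Sat(AX empty)| = |{q0, q1, q3, q4}| = 4.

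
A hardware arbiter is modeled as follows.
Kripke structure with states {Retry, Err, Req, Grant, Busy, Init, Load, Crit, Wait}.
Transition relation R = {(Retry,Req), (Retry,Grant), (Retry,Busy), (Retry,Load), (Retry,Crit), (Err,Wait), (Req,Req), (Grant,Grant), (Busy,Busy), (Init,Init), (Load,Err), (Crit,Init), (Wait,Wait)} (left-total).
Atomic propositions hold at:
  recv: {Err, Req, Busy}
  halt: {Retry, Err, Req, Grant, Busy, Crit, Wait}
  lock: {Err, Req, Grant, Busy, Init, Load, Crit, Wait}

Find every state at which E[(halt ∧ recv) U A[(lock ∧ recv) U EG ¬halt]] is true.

{Init}

Sat(halt ∧ recv) = {Err, Req, Busy}
Sat(lock ∧ recv) = {Err, Req, Busy}
Sat(¬halt) = {Init, Load}
EG ¬halt: greatest fixpoint, start Z0 = {Init, Load}, keep only states in Sat with some successor in Z. Z1 = {Init}; fixed.
Sat(EG ¬halt) = {Init}
A[(lock ∧ recv) U EG ¬halt]: least fixpoint, start Z0 = Sat(EG ¬halt) = {Init}, add states in Sat(lock ∧ recv) with every successor in Z. Already a fixed point.
Sat(A[(lock ∧ recv) U EG ¬halt]) = {Init}
E[(halt ∧ recv) U A[(lock ∧ recv) U EG ¬halt]]: least fixpoint, start Z0 = Sat(A[(lock ∧ recv) U EG ¬halt]) = {Init}, add states in Sat(halt ∧ recv) with some successor in Z. Already a fixed point.
Sat(E[(halt ∧ recv) U A[(lock ∧ recv) U EG ¬halt]]) = {Init}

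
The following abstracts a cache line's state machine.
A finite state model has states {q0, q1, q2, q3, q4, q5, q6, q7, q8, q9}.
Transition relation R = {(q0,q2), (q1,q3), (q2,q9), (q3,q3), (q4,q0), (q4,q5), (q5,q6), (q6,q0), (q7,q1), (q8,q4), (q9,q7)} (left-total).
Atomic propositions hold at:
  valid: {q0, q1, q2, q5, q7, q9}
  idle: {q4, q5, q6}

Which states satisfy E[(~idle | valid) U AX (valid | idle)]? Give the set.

Sat(~idle) = {q0, q1, q2, q3, q7, q8, q9}
Sat(~idle | valid) = {q0, q1, q2, q3, q5, q7, q8, q9}
Sat(valid | idle) = {q0, q1, q2, q4, q5, q6, q7, q9}
Sat(AX (valid | idle)) = {s : every successor in {q0, q1, q2, q4, q5, q6, q7, q9}} = {q0, q2, q4, q5, q6, q7, q8, q9}
E[(~idle | valid) U AX (valid | idle)]: least fixpoint, start Z0 = Sat(AX (valid | idle)) = {q0, q2, q4, q5, q6, q7, q8, q9}, add states in Sat(~idle | valid) with some successor in Z. Already a fixed point.
Sat(E[(~idle | valid) U AX (valid | idle)]) = {q0, q2, q4, q5, q6, q7, q8, q9}

{q0, q2, q4, q5, q6, q7, q8, q9}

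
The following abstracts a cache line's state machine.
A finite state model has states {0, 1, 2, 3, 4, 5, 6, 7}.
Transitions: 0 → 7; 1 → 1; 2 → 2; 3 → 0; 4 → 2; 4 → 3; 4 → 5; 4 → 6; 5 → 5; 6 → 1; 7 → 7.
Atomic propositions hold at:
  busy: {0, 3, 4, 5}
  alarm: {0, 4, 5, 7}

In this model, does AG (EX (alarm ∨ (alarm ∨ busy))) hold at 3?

Yes

Sat(alarm ∨ busy) = {0, 3, 4, 5, 7}
Sat(alarm ∨ (alarm ∨ busy)) = {0, 3, 4, 5, 7}
Sat(EX (alarm ∨ (alarm ∨ busy))) = {s : some successor in {0, 3, 4, 5, 7}} = {0, 3, 4, 5, 7}
AG (EX (alarm ∨ (alarm ∨ busy))): greatest fixpoint, start Z0 = {0, 3, 4, 5, 7}, keep only states in Sat with every successor in Z. Z1 = {0, 3, 5, 7}; fixed.
Sat(AG (EX (alarm ∨ (alarm ∨ busy)))) = {0, 3, 5, 7}
3 ∈ Sat(AG (EX (alarm ∨ (alarm ∨ busy)))) = {0, 3, 5, 7}, so the formula holds at 3.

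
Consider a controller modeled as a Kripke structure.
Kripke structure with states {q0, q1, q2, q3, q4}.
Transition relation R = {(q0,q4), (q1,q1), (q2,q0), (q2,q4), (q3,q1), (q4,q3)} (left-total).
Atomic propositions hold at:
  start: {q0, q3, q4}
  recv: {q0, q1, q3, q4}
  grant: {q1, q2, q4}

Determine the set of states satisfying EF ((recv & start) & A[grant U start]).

{q0, q2, q3, q4}

Sat(recv & start) = {q0, q3, q4}
A[grant U start]: least fixpoint, start Z0 = Sat(start) = {q0, q3, q4}, add states in Sat(grant) with every successor in Z. Z1 = {q0, q2, q3, q4}; fixed.
Sat(A[grant U start]) = {q0, q2, q3, q4}
Sat((recv & start) & A[grant U start]) = {q0, q3, q4}
EF ((recv & start) & A[grant U start]): least fixpoint, start Z0 = {q0, q3, q4}, add states with some successor in Z. Z1 = {q0, q2, q3, q4}; fixed.
Sat(EF ((recv & start) & A[grant U start])) = {q0, q2, q3, q4}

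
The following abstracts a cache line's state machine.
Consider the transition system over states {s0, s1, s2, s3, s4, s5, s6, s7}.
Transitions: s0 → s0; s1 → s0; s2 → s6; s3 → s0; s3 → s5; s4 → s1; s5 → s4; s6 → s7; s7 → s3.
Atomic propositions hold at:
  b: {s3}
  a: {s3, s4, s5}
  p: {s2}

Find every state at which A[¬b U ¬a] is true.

Sat(¬b) = {s0, s1, s2, s4, s5, s6, s7}
Sat(¬a) = {s0, s1, s2, s6, s7}
A[¬b U ¬a]: least fixpoint, start Z0 = Sat(¬a) = {s0, s1, s2, s6, s7}, add states in Sat(¬b) with every successor in Z. Z1 = {s0, s1, s2, s4, s6, s7}; Z2 = {s0, s1, s2, s4, s5, s6, s7}; fixed.
Sat(A[¬b U ¬a]) = {s0, s1, s2, s4, s5, s6, s7}

{s0, s1, s2, s4, s5, s6, s7}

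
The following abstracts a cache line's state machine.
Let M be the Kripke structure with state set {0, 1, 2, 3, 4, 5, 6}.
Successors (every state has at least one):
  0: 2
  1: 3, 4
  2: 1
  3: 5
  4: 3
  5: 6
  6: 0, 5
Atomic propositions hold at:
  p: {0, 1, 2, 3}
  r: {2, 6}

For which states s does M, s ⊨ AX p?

Sat(AX p) = {s : every successor in {0, 1, 2, 3}} = {0, 2, 4}

{0, 2, 4}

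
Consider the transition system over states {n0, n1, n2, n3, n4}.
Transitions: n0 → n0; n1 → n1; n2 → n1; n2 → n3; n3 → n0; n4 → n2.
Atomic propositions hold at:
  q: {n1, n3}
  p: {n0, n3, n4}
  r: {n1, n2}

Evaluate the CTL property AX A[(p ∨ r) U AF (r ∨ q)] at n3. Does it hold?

No

Sat(p ∨ r) = {n0, n1, n2, n3, n4}
Sat(r ∨ q) = {n1, n2, n3}
AF (r ∨ q): least fixpoint, start Z0 = {n1, n2, n3}, add states with every successor in Z. Z1 = {n1, n2, n3, n4}; fixed.
Sat(AF (r ∨ q)) = {n1, n2, n3, n4}
A[(p ∨ r) U AF (r ∨ q)]: least fixpoint, start Z0 = Sat(AF (r ∨ q)) = {n1, n2, n3, n4}, add states in Sat(p ∨ r) with every successor in Z. Already a fixed point.
Sat(A[(p ∨ r) U AF (r ∨ q)]) = {n1, n2, n3, n4}
Sat(AX A[(p ∨ r) U AF (r ∨ q)]) = {s : every successor in {n1, n2, n3, n4}} = {n1, n2, n4}
n3 ∉ Sat(AX A[(p ∨ r) U AF (r ∨ q)]) = {n1, n2, n4}, so the formula does not hold at n3.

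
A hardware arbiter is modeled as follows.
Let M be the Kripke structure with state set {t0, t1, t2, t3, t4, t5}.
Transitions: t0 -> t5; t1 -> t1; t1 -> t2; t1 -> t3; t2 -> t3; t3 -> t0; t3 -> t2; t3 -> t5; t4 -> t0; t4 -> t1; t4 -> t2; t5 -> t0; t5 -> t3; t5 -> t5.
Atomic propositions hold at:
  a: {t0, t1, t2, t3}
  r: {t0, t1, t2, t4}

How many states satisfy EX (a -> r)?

5

Sat(a -> r) = {t0, t1, t2, t4, t5}
Sat(EX (a -> r)) = {s : some successor in {t0, t1, t2, t4, t5}} = {t0, t1, t3, t4, t5}
|Sat(EX (a -> r))| = |{t0, t1, t3, t4, t5}| = 5.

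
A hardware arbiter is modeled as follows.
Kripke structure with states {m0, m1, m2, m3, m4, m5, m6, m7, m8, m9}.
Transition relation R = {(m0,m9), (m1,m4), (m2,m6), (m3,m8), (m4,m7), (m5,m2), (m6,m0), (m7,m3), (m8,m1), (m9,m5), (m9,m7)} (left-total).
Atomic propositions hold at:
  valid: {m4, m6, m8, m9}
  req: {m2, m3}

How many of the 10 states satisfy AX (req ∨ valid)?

Sat(req ∨ valid) = {m2, m3, m4, m6, m8, m9}
Sat(AX (req ∨ valid)) = {s : every successor in {m2, m3, m4, m6, m8, m9}} = {m0, m1, m2, m3, m5, m7}
|Sat(AX (req ∨ valid))| = |{m0, m1, m2, m3, m5, m7}| = 6.

6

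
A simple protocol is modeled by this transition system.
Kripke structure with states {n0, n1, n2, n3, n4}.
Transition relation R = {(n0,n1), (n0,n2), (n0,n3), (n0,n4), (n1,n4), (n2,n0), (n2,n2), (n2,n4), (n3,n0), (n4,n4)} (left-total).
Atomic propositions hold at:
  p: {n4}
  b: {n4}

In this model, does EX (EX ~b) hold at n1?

Sat(~b) = {n0, n1, n2, n3}
Sat(EX ~b) = {s : some successor in {n0, n1, n2, n3}} = {n0, n2, n3}
Sat(EX (EX ~b)) = {s : some successor in {n0, n2, n3}} = {n0, n2, n3}
n1 ∉ Sat(EX (EX ~b)) = {n0, n2, n3}, so the formula does not hold at n1.

No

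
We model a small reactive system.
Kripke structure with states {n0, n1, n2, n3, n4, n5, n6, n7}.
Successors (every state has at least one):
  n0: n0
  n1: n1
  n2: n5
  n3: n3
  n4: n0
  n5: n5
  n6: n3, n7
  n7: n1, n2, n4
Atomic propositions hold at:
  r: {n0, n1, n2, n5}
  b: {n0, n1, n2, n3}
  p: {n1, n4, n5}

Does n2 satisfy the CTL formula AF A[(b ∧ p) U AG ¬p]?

No

Sat(b ∧ p) = {n1}
Sat(¬p) = {n0, n2, n3, n6, n7}
AG ¬p: greatest fixpoint, start Z0 = {n0, n2, n3, n6, n7}, keep only states in Sat with every successor in Z. Z1 = {n0, n3, n6}; Z2 = {n0, n3}; fixed.
Sat(AG ¬p) = {n0, n3}
A[(b ∧ p) U AG ¬p]: least fixpoint, start Z0 = Sat(AG ¬p) = {n0, n3}, add states in Sat(b ∧ p) with every successor in Z. Already a fixed point.
Sat(A[(b ∧ p) U AG ¬p]) = {n0, n3}
AF A[(b ∧ p) U AG ¬p]: least fixpoint, start Z0 = {n0, n3}, add states with every successor in Z. Z1 = {n0, n3, n4}; fixed.
Sat(AF A[(b ∧ p) U AG ¬p]) = {n0, n3, n4}
n2 ∉ Sat(AF A[(b ∧ p) U AG ¬p]) = {n0, n3, n4}, so the formula does not hold at n2.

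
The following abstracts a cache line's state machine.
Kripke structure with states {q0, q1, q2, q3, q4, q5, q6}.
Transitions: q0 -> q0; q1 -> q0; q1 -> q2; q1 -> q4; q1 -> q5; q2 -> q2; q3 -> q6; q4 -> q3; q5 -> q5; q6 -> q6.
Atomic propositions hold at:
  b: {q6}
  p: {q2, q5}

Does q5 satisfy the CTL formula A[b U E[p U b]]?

No

E[p U b]: least fixpoint, start Z0 = Sat(b) = {q6}, add states in Sat(p) with some successor in Z. Already a fixed point.
Sat(E[p U b]) = {q6}
A[b U E[p U b]]: least fixpoint, start Z0 = Sat(E[p U b]) = {q6}, add states in Sat(b) with every successor in Z. Already a fixed point.
Sat(A[b U E[p U b]]) = {q6}
q5 ∉ Sat(A[b U E[p U b]]) = {q6}, so the formula does not hold at q5.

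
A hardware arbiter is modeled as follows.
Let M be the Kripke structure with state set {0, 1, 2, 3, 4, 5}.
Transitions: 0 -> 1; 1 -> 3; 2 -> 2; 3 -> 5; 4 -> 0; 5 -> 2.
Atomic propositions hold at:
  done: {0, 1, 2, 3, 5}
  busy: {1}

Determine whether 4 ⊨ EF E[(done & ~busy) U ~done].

Yes

Sat(~busy) = {0, 2, 3, 4, 5}
Sat(done & ~busy) = {0, 2, 3, 5}
Sat(~done) = {4}
E[(done & ~busy) U ~done]: least fixpoint, start Z0 = Sat(~done) = {4}, add states in Sat(done & ~busy) with some successor in Z. Already a fixed point.
Sat(E[(done & ~busy) U ~done]) = {4}
EF E[(done & ~busy) U ~done]: least fixpoint, start Z0 = {4}, add states with some successor in Z. Already a fixed point.
Sat(EF E[(done & ~busy) U ~done]) = {4}
4 ∈ Sat(EF E[(done & ~busy) U ~done]) = {4}, so the formula holds at 4.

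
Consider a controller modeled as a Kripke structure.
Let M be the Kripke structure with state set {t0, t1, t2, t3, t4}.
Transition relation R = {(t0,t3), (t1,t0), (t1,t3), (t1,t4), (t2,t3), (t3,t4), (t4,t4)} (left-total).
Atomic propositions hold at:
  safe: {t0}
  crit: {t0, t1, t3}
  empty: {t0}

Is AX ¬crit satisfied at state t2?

No

Sat(¬crit) = {t2, t4}
Sat(AX ¬crit) = {s : every successor in {t2, t4}} = {t3, t4}
t2 ∉ Sat(AX ¬crit) = {t3, t4}, so the formula does not hold at t2.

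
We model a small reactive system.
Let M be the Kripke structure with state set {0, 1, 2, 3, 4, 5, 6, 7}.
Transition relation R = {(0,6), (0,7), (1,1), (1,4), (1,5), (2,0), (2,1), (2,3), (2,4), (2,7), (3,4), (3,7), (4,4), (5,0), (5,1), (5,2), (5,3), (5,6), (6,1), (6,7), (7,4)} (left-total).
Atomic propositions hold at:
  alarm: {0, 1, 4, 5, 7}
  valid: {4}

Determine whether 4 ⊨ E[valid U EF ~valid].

No

Sat(~valid) = {0, 1, 2, 3, 5, 6, 7}
EF ~valid: least fixpoint, start Z0 = {0, 1, 2, 3, 5, 6, 7}, add states with some successor in Z. Already a fixed point.
Sat(EF ~valid) = {0, 1, 2, 3, 5, 6, 7}
E[valid U EF ~valid]: least fixpoint, start Z0 = Sat(EF ~valid) = {0, 1, 2, 3, 5, 6, 7}, add states in Sat(valid) with some successor in Z. Already a fixed point.
Sat(E[valid U EF ~valid]) = {0, 1, 2, 3, 5, 6, 7}
4 ∉ Sat(E[valid U EF ~valid]) = {0, 1, 2, 3, 5, 6, 7}, so the formula does not hold at 4.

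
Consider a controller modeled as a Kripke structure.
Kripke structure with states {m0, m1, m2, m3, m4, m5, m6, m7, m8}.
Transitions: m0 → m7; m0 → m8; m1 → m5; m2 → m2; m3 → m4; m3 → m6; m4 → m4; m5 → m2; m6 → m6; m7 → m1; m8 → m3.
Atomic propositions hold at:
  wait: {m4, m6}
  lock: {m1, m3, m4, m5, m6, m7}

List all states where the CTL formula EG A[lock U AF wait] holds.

AF wait: least fixpoint, start Z0 = {m4, m6}, add states with every successor in Z. Z1 = {m3, m4, m6}; Z2 = {m3, m4, m6, m8}; fixed.
Sat(AF wait) = {m3, m4, m6, m8}
A[lock U AF wait]: least fixpoint, start Z0 = Sat(AF wait) = {m3, m4, m6, m8}, add states in Sat(lock) with every successor in Z. Already a fixed point.
Sat(A[lock U AF wait]) = {m3, m4, m6, m8}
EG A[lock U AF wait]: greatest fixpoint, start Z0 = {m3, m4, m6, m8}, keep only states in Sat with some successor in Z. Already a fixed point.
Sat(EG A[lock U AF wait]) = {m3, m4, m6, m8}

{m3, m4, m6, m8}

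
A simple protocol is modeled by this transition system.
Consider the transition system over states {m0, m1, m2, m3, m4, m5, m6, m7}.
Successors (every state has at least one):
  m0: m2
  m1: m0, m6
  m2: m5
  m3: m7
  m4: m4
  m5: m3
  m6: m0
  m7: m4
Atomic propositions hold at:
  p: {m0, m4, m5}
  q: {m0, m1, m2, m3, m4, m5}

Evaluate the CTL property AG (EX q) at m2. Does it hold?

No

Sat(EX q) = {s : some successor in {m0, m1, m2, m3, m4, m5}} = {m0, m1, m2, m4, m5, m6, m7}
AG (EX q): greatest fixpoint, start Z0 = {m0, m1, m2, m4, m5, m6, m7}, keep only states in Sat with every successor in Z. Z1 = {m0, m1, m2, m4, m6, m7}; Z2 = {m0, m1, m4, m6, m7}; Z3 = {m1, m4, m6, m7}; Z4 = {m4, m7}; fixed.
Sat(AG (EX q)) = {m4, m7}
m2 ∉ Sat(AG (EX q)) = {m4, m7}, so the formula does not hold at m2.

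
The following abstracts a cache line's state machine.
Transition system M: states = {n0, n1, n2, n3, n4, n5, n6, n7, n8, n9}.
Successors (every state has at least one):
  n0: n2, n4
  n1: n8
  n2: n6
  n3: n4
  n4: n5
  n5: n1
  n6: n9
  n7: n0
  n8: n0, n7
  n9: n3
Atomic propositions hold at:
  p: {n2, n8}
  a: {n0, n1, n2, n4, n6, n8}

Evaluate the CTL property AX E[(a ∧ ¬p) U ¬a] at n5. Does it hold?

No

Sat(¬p) = {n0, n1, n3, n4, n5, n6, n7, n9}
Sat(a ∧ ¬p) = {n0, n1, n4, n6}
Sat(¬a) = {n3, n5, n7, n9}
E[(a ∧ ¬p) U ¬a]: least fixpoint, start Z0 = Sat(¬a) = {n3, n5, n7, n9}, add states in Sat(a ∧ ¬p) with some successor in Z. Z1 = {n3, n4, n5, n6, n7, n9}; Z2 = {n0, n3, n4, n5, n6, n7, n9}; fixed.
Sat(E[(a ∧ ¬p) U ¬a]) = {n0, n3, n4, n5, n6, n7, n9}
Sat(AX E[(a ∧ ¬p) U ¬a]) = {s : every successor in {n0, n3, n4, n5, n6, n7, n9}} = {n2, n3, n4, n6, n7, n8, n9}
n5 ∉ Sat(AX E[(a ∧ ¬p) U ¬a]) = {n2, n3, n4, n6, n7, n8, n9}, so the formula does not hold at n5.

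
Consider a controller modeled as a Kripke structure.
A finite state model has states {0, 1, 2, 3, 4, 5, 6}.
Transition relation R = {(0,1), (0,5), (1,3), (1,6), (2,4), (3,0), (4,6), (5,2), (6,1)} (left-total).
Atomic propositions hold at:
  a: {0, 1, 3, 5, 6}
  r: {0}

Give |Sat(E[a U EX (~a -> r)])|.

5

Sat(~a) = {2, 4}
Sat(~a -> r) = {0, 1, 3, 5, 6}
Sat(EX (~a -> r)) = {s : some successor in {0, 1, 3, 5, 6}} = {0, 1, 3, 4, 6}
E[a U EX (~a -> r)]: least fixpoint, start Z0 = Sat(EX (~a -> r)) = {0, 1, 3, 4, 6}, add states in Sat(a) with some successor in Z. Already a fixed point.
Sat(E[a U EX (~a -> r)]) = {0, 1, 3, 4, 6}
|Sat(E[a U EX (~a -> r)])| = |{0, 1, 3, 4, 6}| = 5.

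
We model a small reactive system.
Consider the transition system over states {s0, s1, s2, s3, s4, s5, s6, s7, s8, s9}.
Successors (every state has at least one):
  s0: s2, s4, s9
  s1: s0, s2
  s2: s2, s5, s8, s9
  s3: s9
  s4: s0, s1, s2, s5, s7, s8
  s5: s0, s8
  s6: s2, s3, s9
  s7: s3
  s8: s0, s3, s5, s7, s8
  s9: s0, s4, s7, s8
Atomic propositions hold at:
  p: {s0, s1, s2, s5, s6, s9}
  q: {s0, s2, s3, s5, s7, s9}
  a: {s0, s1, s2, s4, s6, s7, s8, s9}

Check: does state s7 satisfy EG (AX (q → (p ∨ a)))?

No

Sat(p ∨ a) = {s0, s1, s2, s4, s5, s6, s7, s8, s9}
Sat(q → (p ∨ a)) = {s0, s1, s2, s4, s5, s6, s7, s8, s9}
Sat(AX (q → (p ∨ a))) = {s : every successor in {s0, s1, s2, s4, s5, s6, s7, s8, s9}} = {s0, s1, s2, s3, s4, s5, s9}
EG (AX (q → (p ∨ a))): greatest fixpoint, start Z0 = {s0, s1, s2, s3, s4, s5, s9}, keep only states in Sat with some successor in Z. Already a fixed point.
Sat(EG (AX (q → (p ∨ a)))) = {s0, s1, s2, s3, s4, s5, s9}
s7 ∉ Sat(EG (AX (q → (p ∨ a)))) = {s0, s1, s2, s3, s4, s5, s9}, so the formula does not hold at s7.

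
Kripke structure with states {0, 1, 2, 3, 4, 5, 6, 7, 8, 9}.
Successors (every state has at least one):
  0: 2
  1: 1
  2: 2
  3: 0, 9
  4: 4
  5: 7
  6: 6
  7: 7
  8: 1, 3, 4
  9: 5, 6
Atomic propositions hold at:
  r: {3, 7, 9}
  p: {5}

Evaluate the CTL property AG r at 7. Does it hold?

Yes

AG r: greatest fixpoint, start Z0 = {3, 7, 9}, keep only states in Sat with every successor in Z. Z1 = {7}; fixed.
Sat(AG r) = {7}
7 ∈ Sat(AG r) = {7}, so the formula holds at 7.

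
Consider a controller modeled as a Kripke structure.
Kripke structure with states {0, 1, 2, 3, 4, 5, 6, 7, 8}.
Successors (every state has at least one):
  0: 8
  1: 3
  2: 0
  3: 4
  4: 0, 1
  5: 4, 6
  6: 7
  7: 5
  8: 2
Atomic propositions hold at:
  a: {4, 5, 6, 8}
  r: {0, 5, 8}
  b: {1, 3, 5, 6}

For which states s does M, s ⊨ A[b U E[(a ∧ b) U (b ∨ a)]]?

Sat(a ∧ b) = {5, 6}
Sat(b ∨ a) = {1, 3, 4, 5, 6, 8}
E[(a ∧ b) U (b ∨ a)]: least fixpoint, start Z0 = Sat((b ∨ a)) = {1, 3, 4, 5, 6, 8}, add states in Sat(a ∧ b) with some successor in Z. Already a fixed point.
Sat(E[(a ∧ b) U (b ∨ a)]) = {1, 3, 4, 5, 6, 8}
A[b U E[(a ∧ b) U (b ∨ a)]]: least fixpoint, start Z0 = Sat(E[(a ∧ b) U (b ∨ a)]) = {1, 3, 4, 5, 6, 8}, add states in Sat(b) with every successor in Z. Already a fixed point.
Sat(A[b U E[(a ∧ b) U (b ∨ a)]]) = {1, 3, 4, 5, 6, 8}

{1, 3, 4, 5, 6, 8}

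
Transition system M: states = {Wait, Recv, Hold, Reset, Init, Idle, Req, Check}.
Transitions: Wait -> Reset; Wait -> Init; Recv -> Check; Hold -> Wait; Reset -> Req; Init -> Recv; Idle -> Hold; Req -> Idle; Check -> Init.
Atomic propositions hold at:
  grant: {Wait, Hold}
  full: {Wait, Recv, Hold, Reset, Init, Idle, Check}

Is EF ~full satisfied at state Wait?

Yes

Sat(~full) = {Req}
EF ~full: least fixpoint, start Z0 = {Req}, add states with some successor in Z. Z1 = {Reset, Req}; Z2 = {Wait, Reset, Req}; Z3 = {Wait, Hold, Reset, Req}; Z4 = {Wait, Hold, Reset, Idle, Req}; fixed.
Sat(EF ~full) = {Wait, Hold, Reset, Idle, Req}
Wait ∈ Sat(EF ~full) = {Wait, Hold, Reset, Idle, Req}, so the formula holds at Wait.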